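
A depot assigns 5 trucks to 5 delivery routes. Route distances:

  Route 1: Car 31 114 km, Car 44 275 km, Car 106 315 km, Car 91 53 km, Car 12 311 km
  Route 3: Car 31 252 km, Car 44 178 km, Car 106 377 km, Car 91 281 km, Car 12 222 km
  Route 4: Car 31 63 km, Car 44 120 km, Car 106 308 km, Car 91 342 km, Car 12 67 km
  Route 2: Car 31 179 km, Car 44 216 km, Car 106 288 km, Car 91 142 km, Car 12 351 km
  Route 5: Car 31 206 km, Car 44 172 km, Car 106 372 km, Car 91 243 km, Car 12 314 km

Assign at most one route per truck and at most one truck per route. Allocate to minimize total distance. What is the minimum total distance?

Minimum total: 792 km

This is the linear assignment problem.
Optimal: Car 31→Route 5 (206 km), Car 44→Route 3 (178 km), Car 106→Route 2 (288 km), Car 91→Route 1 (53 km), Car 12→Route 4 (67 km) — total 206+178+288+53+67 = 792 km.
Min-entry greedy (repeatedly take the single cheapest remaining cell) gives 798 km, worse by 6.
Next-best assignment: Car 31→Route 4, Car 44→Route 5, Car 106→Route 2, Car 91→Route 1, Car 12→Route 3 = 798 km.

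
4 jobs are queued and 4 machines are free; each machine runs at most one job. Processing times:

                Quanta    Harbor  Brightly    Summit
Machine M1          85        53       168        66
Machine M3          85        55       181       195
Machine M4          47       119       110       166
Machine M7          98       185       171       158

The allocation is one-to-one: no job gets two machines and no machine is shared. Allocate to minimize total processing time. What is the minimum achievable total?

Min total: 329 min

This is the linear assignment problem.
Optimal: Quanta→Machine M7 (98 min), Harbor→Machine M3 (55 min), Brightly→Machine M4 (110 min), Summit→Machine M1 (66 min) — total 98+55+110+66 = 329 min.
Column-greedy (each machine in turn goes to its cheapest remaining job) gives 406 min, worse by 77.
Next-best assignment: Quanta→Machine M4, Harbor→Machine M3, Brightly→Machine M7, Summit→Machine M1 = 339 min.
Swapping Harbor↔Brightly (Harbor→Machine M4 119 min, Brightly→Machine M3 181 min) adds 135.
Checked against all permutations: 329 min is optimal.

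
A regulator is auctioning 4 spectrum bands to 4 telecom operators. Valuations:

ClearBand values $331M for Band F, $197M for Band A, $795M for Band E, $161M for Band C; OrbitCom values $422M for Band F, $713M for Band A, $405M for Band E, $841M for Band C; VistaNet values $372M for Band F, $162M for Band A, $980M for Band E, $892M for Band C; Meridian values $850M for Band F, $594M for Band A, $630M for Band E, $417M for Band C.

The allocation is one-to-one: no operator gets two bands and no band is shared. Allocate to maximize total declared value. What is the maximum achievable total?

Optimal: ClearBand→Band E ($795M), OrbitCom→Band A ($713M), VistaNet→Band C ($892M), Meridian→Band F ($850M) — total 795+713+892+850 = $3250M.
Row-greedy (each operator in turn takes its best remaining band) gives $2602M, worse by 648.
Next-best assignment: ClearBand→Band A, OrbitCom→Band C, VistaNet→Band E, Meridian→Band F = $2868M.
No other one-to-one assignment exceeds $3250M.

Maximum total: $3250M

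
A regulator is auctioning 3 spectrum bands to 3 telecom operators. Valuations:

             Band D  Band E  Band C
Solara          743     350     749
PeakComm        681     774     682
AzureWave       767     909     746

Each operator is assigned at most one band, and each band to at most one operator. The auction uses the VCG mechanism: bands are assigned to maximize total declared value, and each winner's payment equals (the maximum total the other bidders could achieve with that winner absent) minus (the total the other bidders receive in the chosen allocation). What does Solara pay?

Solara pays $1M.

Efficient allocation: Solara→Band C ($749M), PeakComm→Band D ($681M), AzureWave→Band E ($909M); total welfare W = $2339M.
Solara receives Band C at value $749M, so the others get W − 749 = $1590M.
Without Solara: best allocation of the remaining 2 bidders over all 3 bands is PeakComm→Band C ($682M), AzureWave→Band E ($909M), total $1591M.
VCG payment = (others' best without Solara) − (others' welfare with Solara) = 1591 − 1590 = $1M.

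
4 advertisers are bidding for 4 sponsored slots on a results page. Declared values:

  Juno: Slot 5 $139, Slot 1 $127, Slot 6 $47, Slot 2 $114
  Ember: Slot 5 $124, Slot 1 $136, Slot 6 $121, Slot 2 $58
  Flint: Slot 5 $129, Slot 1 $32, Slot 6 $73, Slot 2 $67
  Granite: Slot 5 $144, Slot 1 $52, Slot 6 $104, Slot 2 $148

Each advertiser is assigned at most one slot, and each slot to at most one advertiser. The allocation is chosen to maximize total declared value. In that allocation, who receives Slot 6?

Ember receives Slot 6.

This is a one-to-one assignment (maximum-weight bipartite matching).
Optimal: Juno→Slot 1 ($127), Ember→Slot 6 ($121), Flint→Slot 5 ($129), Granite→Slot 2 ($148) — total 127+121+129+148 = $525.
Column-greedy (each slot in turn goes to its best remaining advertiser) gives $467, worse by 58.
Ember's own top slot is Slot 1 ($136), but forcing Ember→Slot 1 and reassigning the rest optimally gives only $496 — worse by 29.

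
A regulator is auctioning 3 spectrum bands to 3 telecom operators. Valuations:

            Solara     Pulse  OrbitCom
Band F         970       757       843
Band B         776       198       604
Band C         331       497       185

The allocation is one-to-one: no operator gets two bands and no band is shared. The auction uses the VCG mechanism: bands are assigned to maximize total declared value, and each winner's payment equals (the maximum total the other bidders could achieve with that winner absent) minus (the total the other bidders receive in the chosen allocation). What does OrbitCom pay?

OrbitCom pays $260M.

Efficient allocation: Solara→Band B ($776M), Pulse→Band C ($497M), OrbitCom→Band F ($843M); total welfare W = $2116M.
OrbitCom receives Band F at value $843M, so the others get W − 843 = $1273M.
Without OrbitCom: best allocation of the remaining 2 bidders over all 3 bands is Solara→Band B ($776M), Pulse→Band F ($757M), total $1533M.
VCG payment = (others' best without OrbitCom) − (others' welfare with OrbitCom) = 1533 − 1273 = $260M.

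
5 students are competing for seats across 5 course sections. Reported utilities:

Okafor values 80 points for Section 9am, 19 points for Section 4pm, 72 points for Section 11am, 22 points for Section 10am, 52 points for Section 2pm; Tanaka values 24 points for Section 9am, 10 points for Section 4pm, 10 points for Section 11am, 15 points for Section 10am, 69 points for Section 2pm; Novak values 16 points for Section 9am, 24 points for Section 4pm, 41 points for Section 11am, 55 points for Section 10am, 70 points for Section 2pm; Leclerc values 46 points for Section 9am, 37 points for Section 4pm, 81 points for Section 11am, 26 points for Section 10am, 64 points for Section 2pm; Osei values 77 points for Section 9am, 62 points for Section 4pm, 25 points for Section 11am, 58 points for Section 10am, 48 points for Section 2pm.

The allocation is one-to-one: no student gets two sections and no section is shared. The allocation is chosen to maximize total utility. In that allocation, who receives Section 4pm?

Osei receives Section 4pm.

Optimal: Okafor→Section 9am (80 points), Tanaka→Section 2pm (69 points), Novak→Section 10am (55 points), Leclerc→Section 11am (81 points), Osei→Section 4pm (62 points) — total 80+69+55+81+62 = 347 points.
Next-best assignment: Okafor→Section 9am, Tanaka→Section 2pm, Novak→Section 4pm, Leclerc→Section 11am, Osei→Section 10am = 312 points.
Osei's own top section is Section 9am (77 points), but forcing Osei→Section 9am and reassigning the rest optimally gives only 310 points — worse by 37.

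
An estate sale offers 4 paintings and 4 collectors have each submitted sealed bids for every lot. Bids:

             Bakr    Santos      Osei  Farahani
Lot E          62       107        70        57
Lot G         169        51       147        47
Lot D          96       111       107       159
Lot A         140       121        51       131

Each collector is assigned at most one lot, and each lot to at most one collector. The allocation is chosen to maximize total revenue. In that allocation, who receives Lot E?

Santos receives Lot E.

Optimal: Bakr→Lot A ($140), Santos→Lot E ($107), Osei→Lot G ($147), Farahani→Lot D ($159) — total 140+107+147+159 = $553.
Row-greedy (each collector in turn takes its best remaining lot) gives $454, worse by 99.
Swapping Osei↔Bakr (Osei→Lot A $51, Bakr→Lot G $169) loses 67.
Checked against all permutations: $553 is optimal.
Santos's own top lot is Lot A ($121), but forcing Santos→Lot A and reassigning the rest optimally gives only $519 — worse by 34.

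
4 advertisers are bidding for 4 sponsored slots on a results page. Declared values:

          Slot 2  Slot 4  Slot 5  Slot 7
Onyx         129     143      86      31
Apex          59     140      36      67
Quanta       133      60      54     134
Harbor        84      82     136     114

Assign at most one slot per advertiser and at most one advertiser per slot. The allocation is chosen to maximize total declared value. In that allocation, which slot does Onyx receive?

This is the linear assignment problem.
Optimal: Onyx→Slot 2 ($129), Apex→Slot 4 ($140), Quanta→Slot 7 ($134), Harbor→Slot 5 ($136) — total 129+140+134+136 = $539.
Column-greedy (each slot in turn goes to its best remaining advertiser) gives $479, worse by 60.
Swapping Quanta↔Harbor (Quanta→Slot 5 $54, Harbor→Slot 7 $114) loses 102.
Onyx's own top slot is Slot 4 ($143), but forcing Onyx→Slot 4 and reassigning the rest optimally gives only $479 — worse by 60.

Onyx receives Slot 2.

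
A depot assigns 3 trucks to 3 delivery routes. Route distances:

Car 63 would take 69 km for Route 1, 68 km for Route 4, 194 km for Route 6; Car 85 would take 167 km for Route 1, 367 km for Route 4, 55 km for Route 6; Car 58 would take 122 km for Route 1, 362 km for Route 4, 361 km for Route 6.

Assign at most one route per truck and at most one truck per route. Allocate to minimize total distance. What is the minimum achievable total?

This is the linear assignment problem.
Optimal: Car 63→Route 4 (68 km), Car 85→Route 6 (55 km), Car 58→Route 1 (122 km) — total 68+55+122 = 245 km.
Column-greedy (each route in turn goes to its cheapest remaining truck) gives 486 km, worse by 241.
Swapping Car 58↔Car 85 (Car 58→Route 6 361 km, Car 85→Route 1 167 km) adds 351.
No other one-to-one assignment undercuts 245 km.

Minimum total: 245 km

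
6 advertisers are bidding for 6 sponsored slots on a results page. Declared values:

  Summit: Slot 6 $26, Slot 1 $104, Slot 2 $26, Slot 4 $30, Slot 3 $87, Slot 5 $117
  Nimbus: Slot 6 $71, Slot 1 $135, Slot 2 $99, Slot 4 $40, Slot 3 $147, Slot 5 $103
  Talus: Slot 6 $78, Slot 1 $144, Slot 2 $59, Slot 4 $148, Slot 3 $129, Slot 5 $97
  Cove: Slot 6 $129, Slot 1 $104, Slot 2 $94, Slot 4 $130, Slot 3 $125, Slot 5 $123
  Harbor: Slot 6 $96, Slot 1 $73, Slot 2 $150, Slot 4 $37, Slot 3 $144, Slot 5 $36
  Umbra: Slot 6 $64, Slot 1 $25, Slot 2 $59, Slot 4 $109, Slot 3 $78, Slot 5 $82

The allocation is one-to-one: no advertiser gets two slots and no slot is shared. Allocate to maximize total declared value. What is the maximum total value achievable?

Max total: $796

Treat this as an assignment problem: match each advertiser to one slot.
Optimal: Summit→Slot 5 ($117), Nimbus→Slot 3 ($147), Talus→Slot 1 ($144), Cove→Slot 6 ($129), Harbor→Slot 2 ($150), Umbra→Slot 4 ($109) — total 117+147+144+129+150+109 = $796.
Max-entry greedy (repeatedly take the single best remaining cell) gives $716, worse by 80.
Next-best assignment: Summit→Slot 5, Nimbus→Slot 1, Talus→Slot 3, Cove→Slot 6, Harbor→Slot 2, Umbra→Slot 4 = $769.
Swapping Umbra↔Harbor (Umbra→Slot 2 $59, Harbor→Slot 4 $37) loses 163.
Every other assignment is strictly worse.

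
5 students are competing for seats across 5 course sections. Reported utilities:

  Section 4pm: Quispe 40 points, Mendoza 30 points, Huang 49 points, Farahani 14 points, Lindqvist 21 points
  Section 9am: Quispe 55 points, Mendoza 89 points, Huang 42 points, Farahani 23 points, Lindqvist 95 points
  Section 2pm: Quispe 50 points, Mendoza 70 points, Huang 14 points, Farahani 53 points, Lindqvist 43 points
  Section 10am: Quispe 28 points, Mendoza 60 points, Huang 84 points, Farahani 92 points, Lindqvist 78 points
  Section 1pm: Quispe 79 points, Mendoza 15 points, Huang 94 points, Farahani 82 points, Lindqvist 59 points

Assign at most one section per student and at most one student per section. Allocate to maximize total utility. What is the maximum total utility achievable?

This is the linear assignment problem.
Optimal: Quispe→Section 4pm (40 points), Mendoza→Section 2pm (70 points), Huang→Section 1pm (94 points), Farahani→Section 10am (92 points), Lindqvist→Section 9am (95 points) — total 40+70+94+92+95 = 391 points.
Row-greedy (each student in turn takes its best remaining section) gives 326 points, worse by 65.
Next-best assignment: Quispe→Section 1pm, Mendoza→Section 2pm, Huang→Section 4pm, Farahani→Section 10am, Lindqvist→Section 9am = 385 points.
Swapping Farahani↔Mendoza (Farahani→Section 2pm 53 points, Mendoza→Section 10am 60 points) loses 49.

Max total: 391 points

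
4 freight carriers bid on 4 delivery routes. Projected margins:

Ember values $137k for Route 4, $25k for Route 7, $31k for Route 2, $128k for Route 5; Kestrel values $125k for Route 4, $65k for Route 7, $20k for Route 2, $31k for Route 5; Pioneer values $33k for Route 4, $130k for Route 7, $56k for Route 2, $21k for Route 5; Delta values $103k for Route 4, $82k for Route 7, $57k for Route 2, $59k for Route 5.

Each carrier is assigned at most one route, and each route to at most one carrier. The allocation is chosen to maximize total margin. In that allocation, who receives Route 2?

Delta receives Route 2.

This is a one-to-one assignment (maximum-weight bipartite matching).
Optimal: Ember→Route 5 ($128k), Kestrel→Route 4 ($125k), Pioneer→Route 7 ($130k), Delta→Route 2 ($57k) — total 128+125+130+57 = $440k.
Max-entry greedy (repeatedly take the single best remaining cell) gives $346k, worse by 94.
Next-best assignment: Ember→Route 5, Kestrel→Route 4, Pioneer→Route 2, Delta→Route 7 = $391k.
Delta's own top route is Route 4 ($103k), but forcing Delta→Route 4 and reassigning the rest optimally gives only $381k — worse by 59.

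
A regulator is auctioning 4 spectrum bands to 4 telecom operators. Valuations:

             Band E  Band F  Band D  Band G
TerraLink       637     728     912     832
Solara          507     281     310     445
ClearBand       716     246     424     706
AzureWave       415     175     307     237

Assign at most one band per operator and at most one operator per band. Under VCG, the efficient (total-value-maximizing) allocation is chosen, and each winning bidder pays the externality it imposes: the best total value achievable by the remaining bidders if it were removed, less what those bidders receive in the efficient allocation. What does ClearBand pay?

Efficient allocation: TerraLink→Band D ($912M), Solara→Band F ($281M), ClearBand→Band G ($706M), AzureWave→Band E ($415M); total welfare W = $2314M.
ClearBand receives Band G at value $706M, so the others get W − 706 = $1608M.
Without ClearBand: best allocation of the remaining 3 bidders over all 4 bands is TerraLink→Band D ($912M), Solara→Band G ($445M), AzureWave→Band E ($415M), total $1772M.
VCG payment = (others' best without ClearBand) − (others' welfare with ClearBand) = 1772 − 1608 = $164M.

ClearBand pays $164M.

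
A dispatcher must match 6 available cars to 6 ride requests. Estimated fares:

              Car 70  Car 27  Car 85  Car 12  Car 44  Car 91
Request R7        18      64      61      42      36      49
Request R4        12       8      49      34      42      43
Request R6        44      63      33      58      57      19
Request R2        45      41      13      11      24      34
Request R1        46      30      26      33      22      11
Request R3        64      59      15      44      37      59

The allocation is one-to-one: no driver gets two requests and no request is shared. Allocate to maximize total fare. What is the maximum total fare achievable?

Max total: $307

Optimal: Car 70→Request R2 ($45), Car 27→Request R7 ($64), Car 85→Request R4 ($49), Car 12→Request R1 ($33), Car 44→Request R6 ($57), Car 91→Request R3 ($59) — total 45+64+49+33+57+59 = $307.
Row-greedy (each driver in turn takes its best remaining request) gives $270, worse by 37.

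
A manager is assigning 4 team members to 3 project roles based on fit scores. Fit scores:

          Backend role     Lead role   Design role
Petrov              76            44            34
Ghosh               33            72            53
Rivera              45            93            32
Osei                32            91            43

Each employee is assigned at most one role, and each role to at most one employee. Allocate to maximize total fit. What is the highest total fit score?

Optimal: Petrov→Backend role (76 pts), Rivera→Lead role (93 pts), Ghosh→Design role (53 pts) — total 76+93+53 = 222 pts.
Row-greedy (each employee in turn takes its best remaining role) gives 180 pts, worse by 42.
No other one-to-one assignment exceeds 222 pts.

Max total: 222 pts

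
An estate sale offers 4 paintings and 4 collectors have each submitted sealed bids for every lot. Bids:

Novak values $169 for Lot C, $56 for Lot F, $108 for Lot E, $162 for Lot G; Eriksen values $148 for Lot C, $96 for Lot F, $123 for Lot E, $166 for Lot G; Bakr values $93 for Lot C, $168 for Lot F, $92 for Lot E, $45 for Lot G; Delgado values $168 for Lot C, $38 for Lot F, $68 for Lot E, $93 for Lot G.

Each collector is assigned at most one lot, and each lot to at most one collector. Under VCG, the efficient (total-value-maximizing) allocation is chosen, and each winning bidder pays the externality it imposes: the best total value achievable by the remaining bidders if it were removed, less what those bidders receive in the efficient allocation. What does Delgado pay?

Delgado pays $50.

Efficient allocation: Novak→Lot G ($162), Eriksen→Lot E ($123), Bakr→Lot F ($168), Delgado→Lot C ($168); total welfare W = $621.
Delgado receives Lot C at value $168, so the others get W − 168 = $453.
Without Delgado: best allocation of the remaining 3 bidders over all 4 lots is Novak→Lot C ($169), Eriksen→Lot G ($166), Bakr→Lot F ($168), total $503.
VCG payment = (others' best without Delgado) − (others' welfare with Delgado) = 503 − 453 = $50.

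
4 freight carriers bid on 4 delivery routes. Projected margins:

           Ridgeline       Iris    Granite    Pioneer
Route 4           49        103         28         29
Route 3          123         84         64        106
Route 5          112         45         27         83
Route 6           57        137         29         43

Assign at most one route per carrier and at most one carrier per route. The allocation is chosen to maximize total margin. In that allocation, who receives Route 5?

Optimal: Ridgeline→Route 5 ($112k), Iris→Route 6 ($137k), Granite→Route 4 ($28k), Pioneer→Route 3 ($106k) — total 112+137+28+106 = $383k.
Row-greedy (each carrier in turn takes its best remaining route) gives $371k, worse by 12.
Next-best assignment: Ridgeline→Route 3, Iris→Route 6, Granite→Route 4, Pioneer→Route 5 = $371k.
Checked against all permutations: $383k is optimal.
Ridgeline's own top route is Route 3 ($123k), but forcing Ridgeline→Route 3 and reassigning the rest optimally gives only $371k — worse by 12.

Ridgeline receives Route 5.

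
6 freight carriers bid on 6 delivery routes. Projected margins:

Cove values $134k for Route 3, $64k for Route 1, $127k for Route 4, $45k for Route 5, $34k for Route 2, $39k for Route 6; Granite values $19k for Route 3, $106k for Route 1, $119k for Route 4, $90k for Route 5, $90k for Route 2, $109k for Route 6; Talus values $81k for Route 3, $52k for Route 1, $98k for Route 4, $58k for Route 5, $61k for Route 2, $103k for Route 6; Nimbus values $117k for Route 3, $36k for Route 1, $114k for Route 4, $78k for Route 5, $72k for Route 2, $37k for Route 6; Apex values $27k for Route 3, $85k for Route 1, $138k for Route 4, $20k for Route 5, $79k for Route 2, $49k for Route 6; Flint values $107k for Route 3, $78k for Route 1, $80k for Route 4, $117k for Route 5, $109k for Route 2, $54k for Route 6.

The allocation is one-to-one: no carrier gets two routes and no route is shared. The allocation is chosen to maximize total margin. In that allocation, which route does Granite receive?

Granite receives Route 1.

This is the linear assignment problem.
Optimal: Cove→Route 3 ($134k), Granite→Route 1 ($106k), Talus→Route 6 ($103k), Nimbus→Route 2 ($72k), Apex→Route 4 ($138k), Flint→Route 5 ($117k) — total 134+106+103+72+138+117 = $670k.
Swapping Granite↔Talus (Granite→Route 6 $109k, Talus→Route 1 $52k) loses 48.
Granite's own top route is Route 4 ($119k), but forcing Granite→Route 4 and reassigning the rest optimally gives only $630k — worse by 40.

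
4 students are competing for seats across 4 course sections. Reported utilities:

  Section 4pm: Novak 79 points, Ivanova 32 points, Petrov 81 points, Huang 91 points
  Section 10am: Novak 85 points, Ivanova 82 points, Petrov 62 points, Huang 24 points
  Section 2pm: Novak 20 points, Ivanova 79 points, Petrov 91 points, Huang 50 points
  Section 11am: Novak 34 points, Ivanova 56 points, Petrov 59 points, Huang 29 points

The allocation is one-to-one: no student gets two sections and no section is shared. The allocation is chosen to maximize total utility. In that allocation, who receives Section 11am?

Ivanova receives Section 11am.

Optimal: Novak→Section 10am (85 points), Ivanova→Section 11am (56 points), Petrov→Section 2pm (91 points), Huang→Section 4pm (91 points) — total 85+56+91+91 = 323 points.
Row-greedy (each student in turn takes its best remaining section) gives 274 points, worse by 49.
Swapping Huang↔Ivanova (Huang→Section 11am 29 points, Ivanova→Section 4pm 32 points) loses 86.
Ivanova's own top section is Section 10am (82 points), but forcing Ivanova→Section 10am and reassigning the rest optimally gives only 298 points — worse by 25.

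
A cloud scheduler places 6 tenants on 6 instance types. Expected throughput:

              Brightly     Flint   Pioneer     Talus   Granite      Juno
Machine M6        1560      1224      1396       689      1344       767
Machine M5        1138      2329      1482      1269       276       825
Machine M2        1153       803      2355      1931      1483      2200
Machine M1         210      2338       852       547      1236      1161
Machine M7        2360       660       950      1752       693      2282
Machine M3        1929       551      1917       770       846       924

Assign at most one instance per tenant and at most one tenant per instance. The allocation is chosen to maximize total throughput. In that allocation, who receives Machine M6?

Granite receives Machine M6.

Optimal: Brightly→Machine M3 (1929 ops/s), Flint→Machine M1 (2338 ops/s), Pioneer→Machine M2 (2355 ops/s), Talus→Machine M5 (1269 ops/s), Granite→Machine M6 (1344 ops/s), Juno→Machine M7 (2282 ops/s) — total 1929+2338+2355+1269+1344+2282 = 11517 ops/s.
Column-greedy (each instance in turn goes to its best remaining tenant) gives 10532 ops/s, worse by 985.
No other one-to-one assignment exceeds 11517 ops/s.
Granite's own top instance is Machine M2 (1483 ops/s), but forcing Granite→Machine M2 and reassigning the rest optimally gives only 10849 ops/s — worse by 668.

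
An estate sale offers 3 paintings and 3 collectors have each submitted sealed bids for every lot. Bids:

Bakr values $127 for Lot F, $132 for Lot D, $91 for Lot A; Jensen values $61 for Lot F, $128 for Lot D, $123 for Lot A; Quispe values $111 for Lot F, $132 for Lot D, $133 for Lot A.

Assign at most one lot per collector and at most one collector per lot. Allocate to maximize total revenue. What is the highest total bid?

Max total: $388

Optimal: Bakr→Lot F ($127), Jensen→Lot D ($128), Quispe→Lot A ($133) — total 127+128+133 = $388.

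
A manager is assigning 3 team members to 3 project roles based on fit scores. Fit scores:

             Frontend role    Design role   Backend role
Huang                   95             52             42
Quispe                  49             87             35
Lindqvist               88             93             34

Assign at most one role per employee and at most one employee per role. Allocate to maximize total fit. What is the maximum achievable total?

Maximum total: 223 pts

Optimal: Huang→Frontend role (95 pts), Quispe→Backend role (35 pts), Lindqvist→Design role (93 pts) — total 95+35+93 = 223 pts.
Row-greedy (each employee in turn takes its best remaining role) gives 216 pts, worse by 7.
Swapping Huang↔Lindqvist (Huang→Design role 52 pts, Lindqvist→Frontend role 88 pts) loses 48.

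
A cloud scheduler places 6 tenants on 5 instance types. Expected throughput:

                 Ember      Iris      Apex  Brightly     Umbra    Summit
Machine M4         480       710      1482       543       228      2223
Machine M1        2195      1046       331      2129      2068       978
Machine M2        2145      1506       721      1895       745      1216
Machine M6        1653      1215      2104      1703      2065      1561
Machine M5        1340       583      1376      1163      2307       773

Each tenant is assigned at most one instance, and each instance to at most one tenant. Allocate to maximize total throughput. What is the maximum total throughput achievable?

Maximum total: 10908 ops/s

This is the linear assignment problem.
Optimal: Summit→Machine M4 (2223 ops/s), Brightly→Machine M1 (2129 ops/s), Ember→Machine M2 (2145 ops/s), Apex→Machine M6 (2104 ops/s), Umbra→Machine M5 (2307 ops/s) — total 2223+2129+2145+2104+2307 = 10908 ops/s.
Column-greedy (each instance in turn goes to its best remaining tenant) gives 10724 ops/s, worse by 184.
Swapping Ember↔Apex (Ember→Machine M6 1653 ops/s, Apex→Machine M2 721 ops/s) loses 1875.
Every other assignment is strictly worse.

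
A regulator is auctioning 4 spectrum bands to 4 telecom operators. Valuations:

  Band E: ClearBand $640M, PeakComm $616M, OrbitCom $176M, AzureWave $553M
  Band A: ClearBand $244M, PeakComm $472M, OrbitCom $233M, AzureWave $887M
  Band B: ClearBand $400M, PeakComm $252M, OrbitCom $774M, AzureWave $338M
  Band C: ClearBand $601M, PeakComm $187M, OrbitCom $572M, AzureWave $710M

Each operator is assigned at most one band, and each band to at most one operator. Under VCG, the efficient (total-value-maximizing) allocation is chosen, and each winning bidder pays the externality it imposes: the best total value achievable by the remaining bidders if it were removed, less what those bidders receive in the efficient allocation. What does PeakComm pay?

Efficient allocation: ClearBand→Band C ($601M), PeakComm→Band E ($616M), OrbitCom→Band B ($774M), AzureWave→Band A ($887M); total welfare W = $2878M.
PeakComm receives Band E at value $616M, so the others get W − 616 = $2262M.
Without PeakComm: best allocation of the remaining 3 bidders over all 4 bands is ClearBand→Band E ($640M), OrbitCom→Band B ($774M), AzureWave→Band A ($887M), total $2301M.
VCG payment = (others' best without PeakComm) − (others' welfare with PeakComm) = 2301 − 2262 = $39M.

PeakComm pays $39M.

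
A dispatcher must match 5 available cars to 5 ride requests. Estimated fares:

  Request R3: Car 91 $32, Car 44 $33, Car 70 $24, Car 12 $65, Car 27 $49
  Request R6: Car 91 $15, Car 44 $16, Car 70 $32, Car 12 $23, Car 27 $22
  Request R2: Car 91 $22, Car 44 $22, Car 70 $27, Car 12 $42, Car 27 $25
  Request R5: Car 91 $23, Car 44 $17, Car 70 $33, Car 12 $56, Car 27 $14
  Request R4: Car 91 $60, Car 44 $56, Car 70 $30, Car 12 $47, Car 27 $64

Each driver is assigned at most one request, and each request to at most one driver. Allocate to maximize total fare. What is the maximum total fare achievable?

Optimal: Car 91→Request R4 ($60), Car 44→Request R2 ($22), Car 70→Request R6 ($32), Car 12→Request R5 ($56), Car 27→Request R3 ($49) — total 60+22+32+56+49 = $219.
Row-greedy (each driver in turn takes its best remaining request) gives $190, worse by 29.

Maximum total: $219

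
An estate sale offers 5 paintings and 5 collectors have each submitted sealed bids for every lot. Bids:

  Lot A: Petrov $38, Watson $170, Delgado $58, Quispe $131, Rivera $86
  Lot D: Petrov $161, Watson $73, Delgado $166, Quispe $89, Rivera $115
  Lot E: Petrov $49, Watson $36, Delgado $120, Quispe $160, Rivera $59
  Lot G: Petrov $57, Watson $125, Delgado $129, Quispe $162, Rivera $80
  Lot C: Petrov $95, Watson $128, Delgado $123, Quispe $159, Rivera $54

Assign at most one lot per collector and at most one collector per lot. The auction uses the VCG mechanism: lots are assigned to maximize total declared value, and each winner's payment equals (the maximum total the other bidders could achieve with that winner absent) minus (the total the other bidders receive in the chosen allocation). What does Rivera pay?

Efficient allocation: Petrov→Lot D ($161), Watson→Lot A ($170), Delgado→Lot C ($123), Quispe→Lot E ($160), Rivera→Lot G ($80); total welfare W = $694.
Rivera receives Lot G at value $80, so the others get W − 80 = $614.
Without Rivera: best allocation of the remaining 4 bidders over all 5 lots is Petrov→Lot D ($161), Watson→Lot A ($170), Delgado→Lot G ($129), Quispe→Lot E ($160), total $620.
VCG payment = (others' best without Rivera) − (others' welfare with Rivera) = 620 − 614 = $6.

Rivera pays $6.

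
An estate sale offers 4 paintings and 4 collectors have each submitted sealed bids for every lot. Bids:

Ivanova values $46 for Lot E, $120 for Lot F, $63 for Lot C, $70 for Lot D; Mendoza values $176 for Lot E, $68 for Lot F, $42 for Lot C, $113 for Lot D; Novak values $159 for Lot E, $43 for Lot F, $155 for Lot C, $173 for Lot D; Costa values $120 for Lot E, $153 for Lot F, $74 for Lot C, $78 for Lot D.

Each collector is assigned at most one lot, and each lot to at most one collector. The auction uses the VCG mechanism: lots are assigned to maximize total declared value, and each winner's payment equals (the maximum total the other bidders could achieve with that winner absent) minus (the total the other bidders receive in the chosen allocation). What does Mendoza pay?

Mendoza pays $24.

Efficient allocation: Ivanova→Lot C ($63), Mendoza→Lot E ($176), Novak→Lot D ($173), Costa→Lot F ($153); total welfare W = $565.
Mendoza receives Lot E at value $176, so the others get W − 176 = $389.
Without Mendoza: best allocation of the remaining 3 bidders over all 4 lots is Ivanova→Lot F ($120), Novak→Lot D ($173), Costa→Lot E ($120), total $413.
VCG payment = (others' best without Mendoza) − (others' welfare with Mendoza) = 413 − 389 = $24.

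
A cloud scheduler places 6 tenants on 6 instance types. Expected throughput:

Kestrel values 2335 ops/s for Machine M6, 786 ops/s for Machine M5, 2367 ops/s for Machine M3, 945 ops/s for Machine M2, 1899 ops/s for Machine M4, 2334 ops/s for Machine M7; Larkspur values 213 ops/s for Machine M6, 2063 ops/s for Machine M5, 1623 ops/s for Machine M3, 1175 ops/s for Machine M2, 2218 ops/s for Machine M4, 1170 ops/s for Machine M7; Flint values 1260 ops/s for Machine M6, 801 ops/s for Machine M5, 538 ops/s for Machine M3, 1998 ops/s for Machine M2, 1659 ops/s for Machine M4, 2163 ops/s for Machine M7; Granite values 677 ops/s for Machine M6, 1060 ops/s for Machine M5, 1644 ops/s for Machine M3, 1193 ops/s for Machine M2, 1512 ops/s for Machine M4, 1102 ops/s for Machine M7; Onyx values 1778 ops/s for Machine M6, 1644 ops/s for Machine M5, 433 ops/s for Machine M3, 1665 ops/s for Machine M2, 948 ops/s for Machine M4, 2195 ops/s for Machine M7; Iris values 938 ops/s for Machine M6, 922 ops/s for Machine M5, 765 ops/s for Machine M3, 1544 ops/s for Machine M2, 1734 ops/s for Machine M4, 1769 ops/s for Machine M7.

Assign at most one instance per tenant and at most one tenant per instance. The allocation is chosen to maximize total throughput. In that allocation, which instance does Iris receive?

Iris receives Machine M4.

This is a one-to-one assignment (maximum-weight bipartite matching).
Optimal: Kestrel→Machine M6 (2335 ops/s), Larkspur→Machine M5 (2063 ops/s), Flint→Machine M2 (1998 ops/s), Granite→Machine M3 (1644 ops/s), Onyx→Machine M7 (2195 ops/s), Iris→Machine M4 (1734 ops/s) — total 2335+2063+1998+1644+2195+1734 = 11969 ops/s.
Row-greedy (each tenant in turn takes its best remaining instance) gives 10641 ops/s, worse by 1328.
Swapping Iris↔Onyx (Iris→Machine M7 1769 ops/s, Onyx→Machine M4 948 ops/s) loses 1212.
Iris's own top instance is Machine M7 (1769 ops/s), but forcing Iris→Machine M7 and reassigning the rest optimally gives only 11608 ops/s — worse by 361.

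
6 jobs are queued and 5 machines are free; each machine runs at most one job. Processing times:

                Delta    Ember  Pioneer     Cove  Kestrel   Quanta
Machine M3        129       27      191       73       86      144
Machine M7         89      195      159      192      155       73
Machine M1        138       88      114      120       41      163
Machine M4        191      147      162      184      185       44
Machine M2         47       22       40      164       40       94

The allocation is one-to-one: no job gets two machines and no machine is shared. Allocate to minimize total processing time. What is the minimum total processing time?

Min total: 241 min

Optimal: Ember→Machine M3 (27 min), Delta→Machine M7 (89 min), Kestrel→Machine M1 (41 min), Quanta→Machine M4 (44 min), Pioneer→Machine M2 (40 min) — total 27+89+41+44+40 = 241 min.
Min-entry greedy (repeatedly take the single cheapest remaining cell) gives 269 min, worse by 28.
Next-best assignment: Cove→Machine M3, Delta→Machine M7, Kestrel→Machine M1, Quanta→Machine M4, Ember→Machine M2 = 269 min.
Swapping Pioneer↔Kestrel (Pioneer→Machine M1 114 min, Kestrel→Machine M2 40 min) adds 73.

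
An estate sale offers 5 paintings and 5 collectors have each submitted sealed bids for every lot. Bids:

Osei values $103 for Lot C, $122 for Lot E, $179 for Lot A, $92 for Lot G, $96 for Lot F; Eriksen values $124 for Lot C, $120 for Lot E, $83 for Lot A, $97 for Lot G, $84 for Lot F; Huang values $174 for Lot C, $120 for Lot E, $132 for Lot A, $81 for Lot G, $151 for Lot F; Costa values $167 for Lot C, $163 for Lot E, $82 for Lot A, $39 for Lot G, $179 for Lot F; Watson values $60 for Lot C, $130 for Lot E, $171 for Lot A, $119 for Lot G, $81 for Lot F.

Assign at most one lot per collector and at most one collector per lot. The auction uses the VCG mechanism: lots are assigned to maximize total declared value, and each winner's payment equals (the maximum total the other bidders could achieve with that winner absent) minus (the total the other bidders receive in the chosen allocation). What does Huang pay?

Efficient allocation: Osei→Lot A ($179), Eriksen→Lot E ($120), Huang→Lot C ($174), Costa→Lot F ($179), Watson→Lot G ($119); total welfare W = $771.
Huang receives Lot C at value $174, so the others get W − 174 = $597.
Without Huang: best allocation of the remaining 4 bidders over all 5 lots is Osei→Lot A ($179), Eriksen→Lot C ($124), Costa→Lot F ($179), Watson→Lot E ($130), total $612.
VCG payment = (others' best without Huang) − (others' welfare with Huang) = 612 − 597 = $15.

Huang pays $15.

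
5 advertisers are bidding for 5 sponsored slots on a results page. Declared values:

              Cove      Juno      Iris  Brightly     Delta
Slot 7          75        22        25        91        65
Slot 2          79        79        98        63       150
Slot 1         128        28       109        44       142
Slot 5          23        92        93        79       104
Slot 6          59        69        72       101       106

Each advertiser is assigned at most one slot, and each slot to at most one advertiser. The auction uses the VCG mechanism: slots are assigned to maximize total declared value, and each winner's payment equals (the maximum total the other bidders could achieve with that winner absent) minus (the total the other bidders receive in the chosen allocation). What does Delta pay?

Efficient allocation: Cove→Slot 1 ($128), Juno→Slot 5 ($92), Iris→Slot 6 ($72), Brightly→Slot 7 ($91), Delta→Slot 2 ($150); total welfare W = $533.
Delta receives Slot 2 at value $150, so the others get W − 150 = $383.
Without Delta: best allocation of the remaining 4 bidders over all 5 slots is Cove→Slot 1 ($128), Juno→Slot 5 ($92), Iris→Slot 2 ($98), Brightly→Slot 6 ($101), total $419.
VCG payment = (others' best without Delta) − (others' welfare with Delta) = 419 − 383 = $36.

Delta pays $36.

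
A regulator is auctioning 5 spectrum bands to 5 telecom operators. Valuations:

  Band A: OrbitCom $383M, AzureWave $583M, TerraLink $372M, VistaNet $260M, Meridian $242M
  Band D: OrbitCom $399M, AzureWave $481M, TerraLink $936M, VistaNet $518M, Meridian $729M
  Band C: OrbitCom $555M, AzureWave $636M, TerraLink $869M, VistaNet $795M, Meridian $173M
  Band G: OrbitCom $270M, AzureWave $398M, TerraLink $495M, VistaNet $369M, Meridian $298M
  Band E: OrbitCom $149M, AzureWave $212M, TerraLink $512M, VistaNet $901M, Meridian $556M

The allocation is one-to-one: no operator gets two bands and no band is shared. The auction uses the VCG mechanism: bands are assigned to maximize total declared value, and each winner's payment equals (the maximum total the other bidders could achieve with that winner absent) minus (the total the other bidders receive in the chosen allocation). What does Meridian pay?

Efficient allocation: OrbitCom→Band G ($270M), AzureWave→Band A ($583M), TerraLink→Band C ($869M), VistaNet→Band E ($901M), Meridian→Band D ($729M); total welfare W = $3352M.
Meridian receives Band D at value $729M, so the others get W − 729 = $2623M.
Without Meridian: best allocation of the remaining 4 bidders over all 5 bands is OrbitCom→Band C ($555M), AzureWave→Band A ($583M), TerraLink→Band D ($936M), VistaNet→Band E ($901M), total $2975M.
VCG payment = (others' best without Meridian) − (others' welfare with Meridian) = 2975 − 2623 = $352M.

Meridian pays $352M.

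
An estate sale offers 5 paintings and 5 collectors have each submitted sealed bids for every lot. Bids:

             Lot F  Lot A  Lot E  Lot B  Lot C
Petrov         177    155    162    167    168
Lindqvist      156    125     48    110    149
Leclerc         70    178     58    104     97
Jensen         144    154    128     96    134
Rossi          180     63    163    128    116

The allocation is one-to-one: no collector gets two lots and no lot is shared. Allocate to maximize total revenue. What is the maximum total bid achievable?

Optimal: Petrov→Lot B ($167), Lindqvist→Lot C ($149), Leclerc→Lot A ($178), Jensen→Lot E ($128), Rossi→Lot F ($180) — total 167+149+178+128+180 = $802.
Next-best assignment: Petrov→Lot B, Lindqvist→Lot C, Leclerc→Lot A, Jensen→Lot F, Rossi→Lot E = $801.

Maximum total: $802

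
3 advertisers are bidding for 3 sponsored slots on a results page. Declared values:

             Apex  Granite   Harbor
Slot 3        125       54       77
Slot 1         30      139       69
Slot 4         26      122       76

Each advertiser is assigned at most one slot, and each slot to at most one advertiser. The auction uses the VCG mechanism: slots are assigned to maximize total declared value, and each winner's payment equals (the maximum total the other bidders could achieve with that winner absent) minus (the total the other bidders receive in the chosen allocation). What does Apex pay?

Efficient allocation: Apex→Slot 3 ($125), Granite→Slot 1 ($139), Harbor→Slot 4 ($76); total welfare W = $340.
Apex receives Slot 3 at value $125, so the others get W − 125 = $215.
Without Apex: best allocation of the remaining 2 bidders over all 3 slots is Granite→Slot 1 ($139), Harbor→Slot 3 ($77), total $216.
VCG payment = (others' best without Apex) − (others' welfare with Apex) = 216 − 215 = $1.

Apex pays $1.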